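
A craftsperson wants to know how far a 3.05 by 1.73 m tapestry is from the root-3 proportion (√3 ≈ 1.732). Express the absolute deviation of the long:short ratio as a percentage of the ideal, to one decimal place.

1.8%

Ratio = 3.05 / 1.73 ≈ 1.7630.
Ideal root-3 ≈ 1.7321. |1.7630 − 1.7321| / 1.7321 ≈ 1.78% → 1.8%.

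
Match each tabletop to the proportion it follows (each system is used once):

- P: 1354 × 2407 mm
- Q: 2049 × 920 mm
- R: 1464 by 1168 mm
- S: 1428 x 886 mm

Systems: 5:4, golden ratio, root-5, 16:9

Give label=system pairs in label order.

P=16:9, Q=root-5, R=5:4, S=golden ratio

P = 2407/1354 ≈ 1.778 → 16:9 (1.778)
Q = 2049/920 ≈ 2.227 → root-5 (2.236)
R = 1464/1168 ≈ 1.253 → 5:4 (1.250)
S = 1428/886 ≈ 1.612 → golden ratio (1.618)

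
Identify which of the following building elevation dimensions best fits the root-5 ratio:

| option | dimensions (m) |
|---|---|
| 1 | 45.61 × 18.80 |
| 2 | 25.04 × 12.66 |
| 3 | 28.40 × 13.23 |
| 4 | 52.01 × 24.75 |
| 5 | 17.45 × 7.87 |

5

Ratios (long/short): 1 ≈ 2.426; 2 ≈ 1.978; 3 ≈ 2.147; 4 ≈ 2.101; 5 ≈ 2.217.
root-5 ≈ 2.236; option 5 is nearest (Δ 0.019).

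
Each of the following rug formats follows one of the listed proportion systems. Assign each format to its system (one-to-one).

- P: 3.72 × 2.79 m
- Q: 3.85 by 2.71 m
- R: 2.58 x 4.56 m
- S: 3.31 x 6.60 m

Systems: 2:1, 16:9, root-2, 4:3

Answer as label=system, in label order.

P=4:3, Q=root-2, R=16:9, S=2:1

P = 3.72/2.79 ≈ 1.333 → 4:3 (1.333)
Q = 3.85/2.71 ≈ 1.421 → root-2 (1.414)
R = 4.56/2.58 ≈ 1.767 → 16:9 (1.778)
S = 6.60/3.31 ≈ 1.994 → 2:1 (2.000)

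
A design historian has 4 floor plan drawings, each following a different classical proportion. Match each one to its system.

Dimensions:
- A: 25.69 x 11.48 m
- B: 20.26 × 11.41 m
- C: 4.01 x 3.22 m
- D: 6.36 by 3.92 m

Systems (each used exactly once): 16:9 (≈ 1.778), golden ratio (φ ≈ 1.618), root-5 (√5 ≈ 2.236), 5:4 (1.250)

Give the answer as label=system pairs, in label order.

A=root-5, B=16:9, C=5:4, D=golden ratio

Ratios: A ≈ 2.238; B ≈ 1.776; C ≈ 1.245; D ≈ 1.622.
Targets: 16:9 ≈ 1.778; golden ratio ≈ 1.618; root-5 ≈ 2.236; 5:4 ≈ 1.250.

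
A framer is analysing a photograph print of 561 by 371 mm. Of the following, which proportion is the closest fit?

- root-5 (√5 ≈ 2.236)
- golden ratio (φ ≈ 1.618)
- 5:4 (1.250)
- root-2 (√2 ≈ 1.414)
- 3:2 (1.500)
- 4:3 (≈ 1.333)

561/371 ≈ 1.512. Nearest candidates are 3:2 (1.500, off by 0.012) and root-2 (1.414, off by 0.098).

3:2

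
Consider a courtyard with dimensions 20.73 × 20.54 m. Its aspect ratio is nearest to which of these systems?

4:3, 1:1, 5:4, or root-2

20.73/20.54 ≈ 1.009. Nearest candidates are 1:1 (1.000, off by 0.009) and 5:4 (1.250, off by 0.241).

1:1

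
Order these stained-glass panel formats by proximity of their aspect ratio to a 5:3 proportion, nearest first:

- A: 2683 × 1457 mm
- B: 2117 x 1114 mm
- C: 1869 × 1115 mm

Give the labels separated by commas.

A: 2683/1457 ≈ 1.841 → |1.841 − 1.667| = 0.174
B: 2117/1114 ≈ 1.900 → |1.900 − 1.667| = 0.233
C: 1869/1115 ≈ 1.676 → |1.676 − 1.667| = 0.009

C, A, B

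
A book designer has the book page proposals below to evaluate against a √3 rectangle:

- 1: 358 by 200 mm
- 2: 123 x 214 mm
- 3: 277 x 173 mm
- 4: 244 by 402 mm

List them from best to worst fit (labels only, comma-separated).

Ratios: 1 = 358 / 200 ≈ 1.790; 2 = 214 / 123 ≈ 1.740; 3 = 277 / 173 ≈ 1.601; 4 = 402 / 244 ≈ 1.648.
|Δ from 1.732|: 1 0.058; 2 0.008; 3 0.131; 4 0.084.

2, 1, 4, 3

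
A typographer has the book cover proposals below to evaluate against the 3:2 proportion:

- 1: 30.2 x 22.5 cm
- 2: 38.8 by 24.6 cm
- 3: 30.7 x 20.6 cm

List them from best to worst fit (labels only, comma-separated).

3, 2, 1

Ratios: 1 = 30.2 / 22.5 ≈ 1.342; 2 = 38.8 / 24.6 ≈ 1.577; 3 = 30.7 / 20.6 ≈ 1.490.
|Δ from 1.500|: 1 0.158; 2 0.077; 3 0.010.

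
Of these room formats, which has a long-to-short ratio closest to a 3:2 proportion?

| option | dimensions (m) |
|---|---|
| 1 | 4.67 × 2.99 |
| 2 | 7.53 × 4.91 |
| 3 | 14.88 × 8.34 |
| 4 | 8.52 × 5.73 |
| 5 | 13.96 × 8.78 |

Target 3:2 ≈ 1.500.
1: 1.562 (Δ0.062)  2: 1.534 (Δ0.034)  3: 1.784 (Δ0.284)  4: 1.487 (Δ0.013)  5: 1.590 (Δ0.090)

4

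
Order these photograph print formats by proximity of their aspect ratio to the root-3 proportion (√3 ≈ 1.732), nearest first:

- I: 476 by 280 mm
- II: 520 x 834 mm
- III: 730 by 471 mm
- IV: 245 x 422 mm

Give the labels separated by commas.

Ratios: I = 476 / 280 ≈ 1.700; II = 834 / 520 ≈ 1.604; III = 730 / 471 ≈ 1.550; IV = 422 / 245 ≈ 1.722.
|Δ from 1.732|: I 0.032; II 0.128; III 0.182; IV 0.010.

IV, I, II, III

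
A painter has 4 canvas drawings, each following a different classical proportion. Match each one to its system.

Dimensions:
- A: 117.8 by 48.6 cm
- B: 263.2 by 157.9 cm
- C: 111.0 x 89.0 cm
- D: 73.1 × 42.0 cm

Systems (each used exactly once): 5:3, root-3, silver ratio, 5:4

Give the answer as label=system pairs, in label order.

A = 117.8/48.6 ≈ 2.424 → silver ratio (2.414)
B = 263.2/157.9 ≈ 1.667 → 5:3 (1.667)
C = 111.0/89.0 ≈ 1.247 → 5:4 (1.250)
D = 73.1/42.0 ≈ 1.740 → root-3 (1.732)

A=silver ratio, B=5:3, C=5:4, D=root-3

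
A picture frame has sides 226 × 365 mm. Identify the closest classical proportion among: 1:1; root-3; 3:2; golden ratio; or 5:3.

Ratio = 365 / 226 ≈ 1.615.
Distances: 1:1 1.000 (Δ 0.615); root-3 1.732 (Δ 0.117); 3:2 1.500 (Δ 0.115); golden ratio 1.618 (Δ 0.003); 5:3 1.667 (Δ 0.052).

golden ratio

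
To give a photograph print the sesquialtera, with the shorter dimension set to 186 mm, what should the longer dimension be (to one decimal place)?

3:2 = 1.50000.
Longer side = 186 × 1.50000 ≈ 279.000 → 279.0 mm.

279.0 mm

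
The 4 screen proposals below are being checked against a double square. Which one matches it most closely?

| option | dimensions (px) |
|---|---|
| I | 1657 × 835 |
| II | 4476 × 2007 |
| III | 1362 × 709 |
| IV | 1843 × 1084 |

I

Ratios (long/short): I ≈ 1.984; II ≈ 2.230; III ≈ 1.921; IV ≈ 1.700.
2:1 ≈ 2.000; option I is nearest (Δ 0.016).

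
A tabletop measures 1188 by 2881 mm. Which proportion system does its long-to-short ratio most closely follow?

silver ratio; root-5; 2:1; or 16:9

2881/1188 ≈ 2.425. Nearest candidates are silver ratio (2.414, off by 0.011) and root-5 (2.236, off by 0.189).

silver ratio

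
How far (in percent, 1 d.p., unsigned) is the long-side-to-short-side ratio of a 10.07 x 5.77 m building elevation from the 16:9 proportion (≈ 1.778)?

Ratio = 10.07 / 5.77 ≈ 1.7452.
Ideal 16:9 ≈ 1.7778. |1.7452 − 1.7778| / 1.7778 ≈ 1.83% → 1.8%.

1.8%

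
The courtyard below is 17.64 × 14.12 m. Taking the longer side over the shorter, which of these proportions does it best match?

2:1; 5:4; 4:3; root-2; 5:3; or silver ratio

Ratio = 17.64 / 14.12 ≈ 1.249.
Distances: 2:1 2.000 (Δ 0.751); 5:4 1.250 (Δ 0.001); 4:3 1.333 (Δ 0.084); root-2 1.414 (Δ 0.165); 5:3 1.667 (Δ 0.418); silver ratio 2.414 (Δ 1.165).

5:4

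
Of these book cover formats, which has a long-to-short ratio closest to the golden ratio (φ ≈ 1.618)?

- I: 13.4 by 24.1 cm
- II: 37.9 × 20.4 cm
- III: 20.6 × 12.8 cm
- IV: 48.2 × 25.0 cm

III

Target golden ratio ≈ 1.618.
I: 1.799 (Δ0.181)  II: 1.858 (Δ0.240)  III: 1.609 (Δ0.009)  IV: 1.928 (Δ0.310)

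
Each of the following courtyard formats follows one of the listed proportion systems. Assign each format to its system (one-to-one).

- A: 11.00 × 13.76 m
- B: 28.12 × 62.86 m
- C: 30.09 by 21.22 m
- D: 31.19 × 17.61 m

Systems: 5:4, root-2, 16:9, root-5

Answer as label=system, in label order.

Ratios: A ≈ 1.251; B ≈ 2.235; C ≈ 1.418; D ≈ 1.771.
Targets: 5:4 ≈ 1.250; root-2 ≈ 1.414; 16:9 ≈ 1.778; root-5 ≈ 2.236.

A=5:4, B=root-5, C=root-2, D=16:9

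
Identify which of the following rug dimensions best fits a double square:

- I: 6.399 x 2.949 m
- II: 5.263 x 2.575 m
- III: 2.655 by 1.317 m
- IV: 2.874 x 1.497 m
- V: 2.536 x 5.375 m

Target 2:1 ≈ 2.000.
I: 2.170 (Δ0.170)  II: 2.044 (Δ0.044)  III: 2.016 (Δ0.016)  IV: 1.920 (Δ0.080)  V: 2.119 (Δ0.119)

III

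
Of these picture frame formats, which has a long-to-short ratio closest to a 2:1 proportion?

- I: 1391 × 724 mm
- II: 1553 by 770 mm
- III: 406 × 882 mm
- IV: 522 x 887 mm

Ratios (long/short): I ≈ 1.921; II ≈ 2.017; III ≈ 2.172; IV ≈ 1.699.
2:1 ≈ 2.000; option II is nearest (Δ 0.017).

II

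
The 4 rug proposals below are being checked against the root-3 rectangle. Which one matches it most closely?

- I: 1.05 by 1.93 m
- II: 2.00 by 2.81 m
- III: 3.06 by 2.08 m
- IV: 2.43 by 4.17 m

IV

Ratios (long/short): I ≈ 1.838; II ≈ 1.405; III ≈ 1.471; IV ≈ 1.716.
root-3 ≈ 1.732; option IV is nearest (Δ 0.016).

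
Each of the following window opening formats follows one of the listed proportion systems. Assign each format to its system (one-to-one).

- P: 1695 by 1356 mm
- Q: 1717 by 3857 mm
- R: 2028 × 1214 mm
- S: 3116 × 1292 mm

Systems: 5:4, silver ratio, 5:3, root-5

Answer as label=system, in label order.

P=5:4, Q=root-5, R=5:3, S=silver ratio

P = 1695/1356 ≈ 1.250 → 5:4 (1.250)
Q = 3857/1717 ≈ 2.246 → root-5 (2.236)
R = 2028/1214 ≈ 1.671 → 5:3 (1.667)
S = 3116/1292 ≈ 2.412 → silver ratio (2.414)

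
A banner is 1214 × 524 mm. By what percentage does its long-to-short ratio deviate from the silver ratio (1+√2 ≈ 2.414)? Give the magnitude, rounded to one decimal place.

4.0%

Ratio = 1214 / 524 ≈ 2.3168.
Ideal silver ratio ≈ 2.4142. |2.3168 − 2.4142| / 2.4142 ≈ 4.03% → 4.0%.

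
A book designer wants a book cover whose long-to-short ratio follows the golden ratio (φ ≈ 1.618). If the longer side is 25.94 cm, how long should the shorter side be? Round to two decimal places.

16.03 cm

golden ratio ≈ 1.61803.
Shorter side = 25.94 ÷ 1.61803 ≈ 16.0318 → 16.03 cm.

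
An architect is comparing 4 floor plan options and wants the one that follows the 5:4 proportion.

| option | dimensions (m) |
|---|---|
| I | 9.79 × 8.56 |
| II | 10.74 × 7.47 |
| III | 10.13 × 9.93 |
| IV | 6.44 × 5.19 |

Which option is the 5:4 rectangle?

IV

Target 5:4 ≈ 1.250.
I: 1.144 (Δ0.106)  II: 1.438 (Δ0.188)  III: 1.020 (Δ0.230)  IV: 1.241 (Δ0.009)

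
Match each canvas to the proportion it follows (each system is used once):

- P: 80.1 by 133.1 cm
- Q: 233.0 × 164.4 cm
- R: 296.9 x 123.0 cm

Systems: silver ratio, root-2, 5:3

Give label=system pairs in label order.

Ratios: P ≈ 1.662; Q ≈ 1.417; R ≈ 2.414.
Targets: silver ratio ≈ 2.414; root-2 ≈ 1.414; 5:3 ≈ 1.667.

P=5:3, Q=root-2, R=silver ratio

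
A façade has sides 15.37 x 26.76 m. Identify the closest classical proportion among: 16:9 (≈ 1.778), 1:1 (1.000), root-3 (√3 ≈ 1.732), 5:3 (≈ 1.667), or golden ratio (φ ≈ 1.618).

26.76/15.37 ≈ 1.741. Nearest candidates are root-3 (1.732, off by 0.009) and 16:9 (1.778, off by 0.037).

root-3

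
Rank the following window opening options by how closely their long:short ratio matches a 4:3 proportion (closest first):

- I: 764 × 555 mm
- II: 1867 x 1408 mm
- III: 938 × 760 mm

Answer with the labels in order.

Ratios: I = 764 / 555 ≈ 1.377; II = 1867 / 1408 ≈ 1.326; III = 938 / 760 ≈ 1.234.
|Δ from 1.333|: I 0.044; II 0.007; III 0.099.

II, I, III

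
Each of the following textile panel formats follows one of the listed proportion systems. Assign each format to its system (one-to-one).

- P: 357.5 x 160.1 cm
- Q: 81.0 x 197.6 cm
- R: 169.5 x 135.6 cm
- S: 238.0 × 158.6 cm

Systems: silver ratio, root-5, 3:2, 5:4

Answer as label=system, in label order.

P = 357.5/160.1 ≈ 2.233 → root-5 (2.236)
Q = 197.6/81.0 ≈ 2.440 → silver ratio (2.414)
R = 169.5/135.6 ≈ 1.250 → 5:4 (1.250)
S = 238.0/158.6 ≈ 1.501 → 3:2 (1.500)

P=root-5, Q=silver ratio, R=5:4, S=3:2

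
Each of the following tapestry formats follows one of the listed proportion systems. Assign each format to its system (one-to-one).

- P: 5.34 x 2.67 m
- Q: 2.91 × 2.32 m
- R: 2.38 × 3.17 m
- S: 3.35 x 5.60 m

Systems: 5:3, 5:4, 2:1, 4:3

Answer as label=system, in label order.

P=2:1, Q=5:4, R=4:3, S=5:3

Ratios: P ≈ 2.000; Q ≈ 1.254; R ≈ 1.332; S ≈ 1.672.
Targets: 5:3 ≈ 1.667; 5:4 ≈ 1.250; 2:1 ≈ 2.000; 4:3 ≈ 1.333.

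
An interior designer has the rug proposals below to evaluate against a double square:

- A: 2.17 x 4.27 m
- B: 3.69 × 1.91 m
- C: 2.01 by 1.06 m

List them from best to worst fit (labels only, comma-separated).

A: 4.27/2.17 ≈ 1.968 → |1.968 − 2.000| = 0.032
B: 3.69/1.91 ≈ 1.932 → |1.932 − 2.000| = 0.068
C: 2.01/1.06 ≈ 1.896 → |1.896 − 2.000| = 0.104

A, B, C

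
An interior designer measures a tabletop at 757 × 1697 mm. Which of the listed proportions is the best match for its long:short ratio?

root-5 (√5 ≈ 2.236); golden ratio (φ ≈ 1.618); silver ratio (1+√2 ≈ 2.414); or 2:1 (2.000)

1697/757 ≈ 2.242. Nearest candidates are root-5 (2.236, off by 0.006) and silver ratio (2.414, off by 0.172).

root-5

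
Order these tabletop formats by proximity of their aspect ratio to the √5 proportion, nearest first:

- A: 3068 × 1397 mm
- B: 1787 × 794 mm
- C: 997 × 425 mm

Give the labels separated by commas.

A: 3068/1397 ≈ 2.196 → |2.196 − 2.236| = 0.040
B: 1787/794 ≈ 2.251 → |2.251 − 2.236| = 0.015
C: 997/425 ≈ 2.346 → |2.346 − 2.236| = 0.110

B, A, C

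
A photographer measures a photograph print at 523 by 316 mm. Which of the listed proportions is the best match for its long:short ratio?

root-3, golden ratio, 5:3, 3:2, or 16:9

Ratio = 523 / 316 ≈ 1.655.
Distances: root-3 1.732 (Δ 0.077); golden ratio 1.618 (Δ 0.037); 5:3 1.667 (Δ 0.012); 3:2 1.500 (Δ 0.155); 16:9 1.778 (Δ 0.123).

5:3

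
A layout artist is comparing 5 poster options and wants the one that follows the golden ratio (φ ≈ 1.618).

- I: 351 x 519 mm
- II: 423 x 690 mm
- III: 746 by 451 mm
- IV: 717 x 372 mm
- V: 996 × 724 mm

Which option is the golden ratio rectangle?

II

Ratios (long/short): I ≈ 1.479; II ≈ 1.631; III ≈ 1.654; IV ≈ 1.927; V ≈ 1.376.
golden ratio ≈ 1.618; option II is nearest (Δ 0.013).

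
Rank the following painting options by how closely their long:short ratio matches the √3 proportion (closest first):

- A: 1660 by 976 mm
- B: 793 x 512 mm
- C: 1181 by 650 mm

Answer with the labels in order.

A, C, B

Ratios: A = 1660 / 976 ≈ 1.701; B = 793 / 512 ≈ 1.549; C = 1181 / 650 ≈ 1.817.
|Δ from 1.732|: A 0.031; B 0.183; C 0.085.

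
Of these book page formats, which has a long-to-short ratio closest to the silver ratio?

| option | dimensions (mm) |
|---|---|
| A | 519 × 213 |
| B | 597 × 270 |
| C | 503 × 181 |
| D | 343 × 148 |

Ratios (long/short): A ≈ 2.437; B ≈ 2.211; C ≈ 2.779; D ≈ 2.318.
silver ratio ≈ 2.414; option A is nearest (Δ 0.023).

A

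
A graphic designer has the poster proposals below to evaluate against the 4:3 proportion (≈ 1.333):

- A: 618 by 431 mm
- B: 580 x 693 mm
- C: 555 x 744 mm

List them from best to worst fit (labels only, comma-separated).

C, A, B

Ratios: A = 618 / 431 ≈ 1.434; B = 693 / 580 ≈ 1.195; C = 744 / 555 ≈ 1.341.
|Δ from 1.333|: A 0.101; B 0.138; C 0.008.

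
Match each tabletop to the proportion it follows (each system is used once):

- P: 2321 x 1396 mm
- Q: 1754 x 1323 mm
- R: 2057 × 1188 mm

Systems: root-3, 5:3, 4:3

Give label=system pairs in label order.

P = 2321/1396 ≈ 1.663 → 5:3 (1.667)
Q = 1754/1323 ≈ 1.326 → 4:3 (1.333)
R = 2057/1188 ≈ 1.731 → root-3 (1.732)

P=5:3, Q=4:3, R=root-3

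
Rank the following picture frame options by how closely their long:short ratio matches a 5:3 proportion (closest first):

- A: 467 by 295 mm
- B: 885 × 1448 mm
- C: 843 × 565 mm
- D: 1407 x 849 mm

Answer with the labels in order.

Ratios: A = 467 / 295 ≈ 1.583; B = 1448 / 885 ≈ 1.636; C = 843 / 565 ≈ 1.492; D = 1407 / 849 ≈ 1.657.
|Δ from 1.667|: A 0.084; B 0.031; C 0.175; D 0.010.

D, B, A, C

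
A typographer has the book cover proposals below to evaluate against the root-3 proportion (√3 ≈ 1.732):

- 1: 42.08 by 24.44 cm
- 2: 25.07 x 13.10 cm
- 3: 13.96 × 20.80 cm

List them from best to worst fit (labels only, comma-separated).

1, 2, 3

1: 42.08/24.44 ≈ 1.722 → |1.722 − 1.732| = 0.010
2: 25.07/13.10 ≈ 1.914 → |1.914 − 1.732| = 0.182
3: 20.80/13.96 ≈ 1.490 → |1.490 − 1.732| = 0.242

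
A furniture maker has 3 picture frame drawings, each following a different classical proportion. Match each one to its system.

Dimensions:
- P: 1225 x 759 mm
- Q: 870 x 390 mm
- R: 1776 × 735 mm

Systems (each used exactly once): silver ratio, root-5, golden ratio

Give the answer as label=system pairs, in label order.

P=golden ratio, Q=root-5, R=silver ratio

Ratios: P ≈ 1.614; Q ≈ 2.231; R ≈ 2.416.
Targets: silver ratio ≈ 2.414; root-5 ≈ 2.236; golden ratio ≈ 1.618.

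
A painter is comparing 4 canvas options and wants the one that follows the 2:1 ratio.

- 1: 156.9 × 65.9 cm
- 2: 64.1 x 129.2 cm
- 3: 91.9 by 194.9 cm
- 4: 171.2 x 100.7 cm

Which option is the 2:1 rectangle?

2

Ratios (long/short): 1 ≈ 2.381; 2 ≈ 2.016; 3 ≈ 2.121; 4 ≈ 1.700.
2:1 ≈ 2.000; option 2 is nearest (Δ 0.016).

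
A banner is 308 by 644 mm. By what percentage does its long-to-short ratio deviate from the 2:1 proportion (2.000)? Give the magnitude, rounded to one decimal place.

4.5%

Ratio = 644 / 308 ≈ 2.0909.
Ideal 2:1 = 2.0000. |2.0909 − 2.0000| / 2.0000 ≈ 4.54% → 4.5%.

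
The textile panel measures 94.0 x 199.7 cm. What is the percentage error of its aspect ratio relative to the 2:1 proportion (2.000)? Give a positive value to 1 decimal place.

Ratio = 199.7 / 94.0 ≈ 2.1245.
Ideal 2:1 = 2.0000. |2.1245 − 2.0000| / 2.0000 ≈ 6.22% → 6.2%.

6.2%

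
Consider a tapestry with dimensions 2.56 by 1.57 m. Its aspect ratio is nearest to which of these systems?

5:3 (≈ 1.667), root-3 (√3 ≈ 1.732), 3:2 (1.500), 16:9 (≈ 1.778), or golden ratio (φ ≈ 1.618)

Ratio = 2.56 / 1.57 ≈ 1.631.
Distances: 5:3 1.667 (Δ 0.036); root-3 1.732 (Δ 0.101); 3:2 1.500 (Δ 0.131); 16:9 1.778 (Δ 0.147); golden ratio 1.618 (Δ 0.013).

golden ratio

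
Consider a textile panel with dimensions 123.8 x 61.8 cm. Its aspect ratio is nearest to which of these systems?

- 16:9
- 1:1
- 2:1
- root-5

2:1

Ratio = 123.8 / 61.8 ≈ 2.003.
Distances: 16:9 1.778 (Δ 0.225); 1:1 1.000 (Δ 1.003); 2:1 2.000 (Δ 0.003); root-5 2.236 (Δ 0.233).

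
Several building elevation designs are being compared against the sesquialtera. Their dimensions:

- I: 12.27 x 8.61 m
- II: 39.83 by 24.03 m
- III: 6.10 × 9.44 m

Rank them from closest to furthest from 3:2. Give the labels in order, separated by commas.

III, I, II

Ratios: I = 12.27 / 8.61 ≈ 1.425; II = 39.83 / 24.03 ≈ 1.658; III = 9.44 / 6.10 ≈ 1.548.
|Δ from 1.500|: I 0.075; II 0.158; III 0.048.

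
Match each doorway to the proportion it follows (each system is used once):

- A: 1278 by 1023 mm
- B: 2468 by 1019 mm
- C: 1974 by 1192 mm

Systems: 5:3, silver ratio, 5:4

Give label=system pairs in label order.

A = 1278/1023 ≈ 1.249 → 5:4 (1.250)
B = 2468/1019 ≈ 2.422 → silver ratio (2.414)
C = 1974/1192 ≈ 1.656 → 5:3 (1.667)

A=5:4, B=silver ratio, C=5:3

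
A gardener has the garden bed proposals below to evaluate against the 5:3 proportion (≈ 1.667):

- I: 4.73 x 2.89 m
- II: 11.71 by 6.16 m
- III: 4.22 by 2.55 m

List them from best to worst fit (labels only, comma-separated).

I: 4.73/2.89 ≈ 1.637 → |1.637 − 1.667| = 0.030
II: 11.71/6.16 ≈ 1.901 → |1.901 − 1.667| = 0.234
III: 4.22/2.55 ≈ 1.655 → |1.655 − 1.667| = 0.012

III, I, II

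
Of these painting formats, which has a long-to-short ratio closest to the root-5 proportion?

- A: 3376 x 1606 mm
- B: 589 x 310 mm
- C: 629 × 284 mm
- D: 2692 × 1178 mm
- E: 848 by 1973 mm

Ratios (long/short): A ≈ 2.102; B ≈ 1.900; C ≈ 2.215; D ≈ 2.285; E ≈ 2.327.
root-5 ≈ 2.236; option C is nearest (Δ 0.021).

C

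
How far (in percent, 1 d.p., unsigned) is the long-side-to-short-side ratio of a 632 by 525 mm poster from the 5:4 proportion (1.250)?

Ratio = 632 / 525 ≈ 1.2038.
Ideal 5:4 = 1.2500. |1.2038 − 1.2500| / 1.2500 ≈ 3.70% → 3.7%.

3.7%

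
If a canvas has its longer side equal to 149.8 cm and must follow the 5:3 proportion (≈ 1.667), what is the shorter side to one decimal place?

5:3 ≈ 1.66667.
Shorter side = 149.8 ÷ 1.66667 ≈ 89.880 → 89.9 cm.

89.9 cm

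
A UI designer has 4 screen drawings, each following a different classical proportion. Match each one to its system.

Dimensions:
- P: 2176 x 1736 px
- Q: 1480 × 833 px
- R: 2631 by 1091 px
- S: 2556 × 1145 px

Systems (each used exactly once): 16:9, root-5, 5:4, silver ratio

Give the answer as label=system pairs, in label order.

Ratios: P ≈ 1.253; Q ≈ 1.777; R ≈ 2.412; S ≈ 2.232.
Targets: 16:9 ≈ 1.778; root-5 ≈ 2.236; 5:4 ≈ 1.250; silver ratio ≈ 2.414.

P=5:4, Q=16:9, R=silver ratio, S=root-5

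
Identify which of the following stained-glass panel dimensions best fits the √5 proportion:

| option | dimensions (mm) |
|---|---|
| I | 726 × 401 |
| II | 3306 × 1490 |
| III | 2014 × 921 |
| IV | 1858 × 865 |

II

Target root-5 ≈ 2.236.
I: 1.810 (Δ0.426)  II: 2.219 (Δ0.017)  III: 2.187 (Δ0.049)  IV: 2.148 (Δ0.088)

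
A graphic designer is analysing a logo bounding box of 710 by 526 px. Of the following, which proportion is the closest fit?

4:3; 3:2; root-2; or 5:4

4:3

710/526 ≈ 1.350. Nearest candidates are 4:3 (1.333, off by 0.017) and root-2 (1.414, off by 0.064).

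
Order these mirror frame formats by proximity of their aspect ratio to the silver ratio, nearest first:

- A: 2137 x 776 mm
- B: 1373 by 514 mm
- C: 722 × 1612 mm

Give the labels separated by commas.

Ratios: A = 2137 / 776 ≈ 2.754; B = 1373 / 514 ≈ 2.671; C = 1612 / 722 ≈ 2.233.
|Δ from 2.414|: A 0.340; B 0.257; C 0.181.

C, B, A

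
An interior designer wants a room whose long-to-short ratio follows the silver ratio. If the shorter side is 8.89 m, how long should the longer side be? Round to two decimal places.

21.46 m

silver ratio ≈ 2.41421.
Longer side = 8.89 × 2.41421 ≈ 21.4623 → 21.46 m.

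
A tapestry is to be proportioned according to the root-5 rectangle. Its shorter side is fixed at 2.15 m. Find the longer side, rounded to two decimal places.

root-5 ≈ 2.23607.
Longer side = 2.15 × 2.23607 ≈ 4.8076 → 4.81 m.

4.81 m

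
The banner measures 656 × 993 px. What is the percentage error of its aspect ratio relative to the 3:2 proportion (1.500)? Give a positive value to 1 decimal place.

0.9%

Ratio = 993 / 656 ≈ 1.5137.
Ideal 3:2 = 1.5000. |1.5137 − 1.5000| / 1.5000 ≈ 0.91% → 0.9%.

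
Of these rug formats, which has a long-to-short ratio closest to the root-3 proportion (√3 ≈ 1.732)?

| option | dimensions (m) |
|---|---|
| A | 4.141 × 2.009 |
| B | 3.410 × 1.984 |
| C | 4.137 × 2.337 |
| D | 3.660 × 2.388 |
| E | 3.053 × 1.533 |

B

Ratios (long/short): A ≈ 2.061; B ≈ 1.719; C ≈ 1.770; D ≈ 1.533; E ≈ 1.992.
root-3 ≈ 1.732; option B is nearest (Δ 0.013).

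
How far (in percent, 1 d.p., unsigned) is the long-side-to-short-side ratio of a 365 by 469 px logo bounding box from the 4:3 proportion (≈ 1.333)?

Ratio = 469 / 365 ≈ 1.2849.
Ideal 4:3 ≈ 1.3333. |1.2849 − 1.3333| / 1.3333 ≈ 3.63% → 3.6%.

3.6%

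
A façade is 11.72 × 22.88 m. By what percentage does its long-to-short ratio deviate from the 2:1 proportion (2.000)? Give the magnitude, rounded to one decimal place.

Ratio = 22.88 / 11.72 ≈ 1.9522.
Ideal 2:1 = 2.0000. |1.9522 − 2.0000| / 2.0000 ≈ 2.39% → 2.4%.

2.4%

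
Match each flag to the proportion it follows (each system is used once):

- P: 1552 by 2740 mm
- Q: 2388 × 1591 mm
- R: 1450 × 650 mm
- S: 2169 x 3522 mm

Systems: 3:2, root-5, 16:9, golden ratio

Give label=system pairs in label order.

P = 2740/1552 ≈ 1.765 → 16:9 (1.778)
Q = 2388/1591 ≈ 1.501 → 3:2 (1.500)
R = 1450/650 ≈ 2.231 → root-5 (2.236)
S = 3522/2169 ≈ 1.624 → golden ratio (1.618)

P=16:9, Q=3:2, R=root-5, S=golden ratio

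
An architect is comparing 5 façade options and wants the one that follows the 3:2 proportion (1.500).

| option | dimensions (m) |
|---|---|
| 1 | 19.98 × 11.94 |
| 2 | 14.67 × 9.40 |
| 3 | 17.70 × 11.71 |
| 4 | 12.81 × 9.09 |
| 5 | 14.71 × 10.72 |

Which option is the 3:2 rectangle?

Ratios (long/short): 1 ≈ 1.673; 2 ≈ 1.561; 3 ≈ 1.512; 4 ≈ 1.409; 5 ≈ 1.372.
3:2 ≈ 1.500; option 3 is nearest (Δ 0.012).

3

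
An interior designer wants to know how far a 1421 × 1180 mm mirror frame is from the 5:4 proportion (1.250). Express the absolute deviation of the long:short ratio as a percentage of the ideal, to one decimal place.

Ratio = 1421 / 1180 ≈ 1.2042.
Ideal 5:4 = 1.2500. |1.2042 − 1.2500| / 1.2500 ≈ 3.66% → 3.7%.

3.7%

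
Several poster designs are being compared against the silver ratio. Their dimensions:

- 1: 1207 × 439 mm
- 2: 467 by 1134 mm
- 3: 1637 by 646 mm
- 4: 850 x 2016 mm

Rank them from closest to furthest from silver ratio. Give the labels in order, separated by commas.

2, 4, 3, 1

1: 1207/439 ≈ 2.749 → |2.749 − 2.414| = 0.335
2: 1134/467 ≈ 2.428 → |2.428 − 2.414| = 0.014
3: 1637/646 ≈ 2.534 → |2.534 − 2.414| = 0.120
4: 2016/850 ≈ 2.372 → |2.372 − 2.414| = 0.042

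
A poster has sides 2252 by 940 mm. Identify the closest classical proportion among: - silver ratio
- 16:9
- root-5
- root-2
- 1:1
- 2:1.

silver ratio

2252/940 ≈ 2.396. Nearest candidates are silver ratio (2.414, off by 0.018) and root-5 (2.236, off by 0.160).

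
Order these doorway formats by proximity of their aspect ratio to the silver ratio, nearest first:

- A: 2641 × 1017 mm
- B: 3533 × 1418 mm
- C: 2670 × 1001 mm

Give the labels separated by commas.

Ratios: A = 2641 / 1017 ≈ 2.597; B = 3533 / 1418 ≈ 2.492; C = 2670 / 1001 ≈ 2.667.
|Δ from 2.414|: A 0.183; B 0.078; C 0.253.

B, A, C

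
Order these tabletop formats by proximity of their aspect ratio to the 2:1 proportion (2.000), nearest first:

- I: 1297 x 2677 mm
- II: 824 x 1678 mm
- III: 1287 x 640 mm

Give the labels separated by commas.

Ratios: I = 2677 / 1297 ≈ 2.064; II = 1678 / 824 ≈ 2.036; III = 1287 / 640 ≈ 2.011.
|Δ from 2.000|: I 0.064; II 0.036; III 0.011.

III, II, I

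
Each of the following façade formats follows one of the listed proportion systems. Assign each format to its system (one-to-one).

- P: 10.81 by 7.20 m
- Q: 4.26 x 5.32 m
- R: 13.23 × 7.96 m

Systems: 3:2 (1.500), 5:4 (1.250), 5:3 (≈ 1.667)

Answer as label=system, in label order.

P=3:2, Q=5:4, R=5:3

Ratios: P ≈ 1.501; Q ≈ 1.249; R ≈ 1.662.
Targets: 3:2 ≈ 1.500; 5:4 ≈ 1.250; 5:3 ≈ 1.667.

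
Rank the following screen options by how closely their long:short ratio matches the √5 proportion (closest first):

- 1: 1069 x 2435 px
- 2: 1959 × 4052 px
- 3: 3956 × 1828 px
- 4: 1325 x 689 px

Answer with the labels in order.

1, 3, 2, 4

1: 2435/1069 ≈ 2.278 → |2.278 − 2.236| = 0.042
2: 4052/1959 ≈ 2.068 → |2.068 − 2.236| = 0.168
3: 3956/1828 ≈ 2.164 → |2.164 − 2.236| = 0.072
4: 1325/689 ≈ 1.923 → |1.923 − 2.236| = 0.313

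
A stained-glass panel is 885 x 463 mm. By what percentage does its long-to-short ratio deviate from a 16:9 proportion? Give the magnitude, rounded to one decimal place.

7.5%

Ratio = 885 / 463 ≈ 1.9114.
Ideal 16:9 ≈ 1.7778. |1.9114 − 1.7778| / 1.7778 ≈ 7.51% → 7.5%.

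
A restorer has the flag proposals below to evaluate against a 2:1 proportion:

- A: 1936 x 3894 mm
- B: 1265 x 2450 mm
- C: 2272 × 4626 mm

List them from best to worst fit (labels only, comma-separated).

Ratios: A = 3894 / 1936 ≈ 2.011; B = 2450 / 1265 ≈ 1.937; C = 4626 / 2272 ≈ 2.036.
|Δ from 2.000|: A 0.011; B 0.063; C 0.036.

A, C, B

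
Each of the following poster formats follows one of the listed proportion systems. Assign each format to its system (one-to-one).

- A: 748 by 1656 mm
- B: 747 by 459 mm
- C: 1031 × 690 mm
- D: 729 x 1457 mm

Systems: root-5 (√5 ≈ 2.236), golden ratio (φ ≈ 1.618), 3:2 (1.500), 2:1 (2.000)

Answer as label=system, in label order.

A = 1656/748 ≈ 2.214 → root-5 (2.236)
B = 747/459 ≈ 1.627 → golden ratio (1.618)
C = 1031/690 ≈ 1.494 → 3:2 (1.500)
D = 1457/729 ≈ 1.999 → 2:1 (2.000)

A=root-5, B=golden ratio, C=3:2, D=2:1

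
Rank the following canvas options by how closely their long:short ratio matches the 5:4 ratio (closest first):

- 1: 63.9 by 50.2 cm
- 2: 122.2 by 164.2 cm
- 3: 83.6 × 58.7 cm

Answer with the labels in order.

1, 2, 3

1: 63.9/50.2 ≈ 1.273 → |1.273 − 1.250| = 0.023
2: 164.2/122.2 ≈ 1.344 → |1.344 − 1.250| = 0.094
3: 83.6/58.7 ≈ 1.424 → |1.424 − 1.250| = 0.174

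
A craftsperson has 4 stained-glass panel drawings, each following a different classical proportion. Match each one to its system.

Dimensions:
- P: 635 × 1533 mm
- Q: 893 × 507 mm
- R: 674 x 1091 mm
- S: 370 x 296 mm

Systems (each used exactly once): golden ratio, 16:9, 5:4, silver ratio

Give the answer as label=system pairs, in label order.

P=silver ratio, Q=16:9, R=golden ratio, S=5:4

Ratios: P ≈ 2.414; Q ≈ 1.761; R ≈ 1.619; S ≈ 1.250.
Targets: golden ratio ≈ 1.618; 16:9 ≈ 1.778; 5:4 ≈ 1.250; silver ratio ≈ 2.414.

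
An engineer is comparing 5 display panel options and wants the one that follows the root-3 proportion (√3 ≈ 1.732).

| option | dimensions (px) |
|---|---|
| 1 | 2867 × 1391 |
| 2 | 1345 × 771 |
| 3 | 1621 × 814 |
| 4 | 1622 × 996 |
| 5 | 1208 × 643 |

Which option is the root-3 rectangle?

Target root-3 ≈ 1.732.
1: 2.061 (Δ0.329)  2: 1.744 (Δ0.012)  3: 1.991 (Δ0.259)  4: 1.629 (Δ0.103)  5: 1.879 (Δ0.147)

2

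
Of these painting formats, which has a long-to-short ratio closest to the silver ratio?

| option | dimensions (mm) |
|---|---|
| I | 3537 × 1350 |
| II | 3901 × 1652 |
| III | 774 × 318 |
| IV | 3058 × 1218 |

III

Ratios (long/short): I ≈ 2.620; II ≈ 2.361; III ≈ 2.434; IV ≈ 2.511.
silver ratio ≈ 2.414; option III is nearest (Δ 0.020).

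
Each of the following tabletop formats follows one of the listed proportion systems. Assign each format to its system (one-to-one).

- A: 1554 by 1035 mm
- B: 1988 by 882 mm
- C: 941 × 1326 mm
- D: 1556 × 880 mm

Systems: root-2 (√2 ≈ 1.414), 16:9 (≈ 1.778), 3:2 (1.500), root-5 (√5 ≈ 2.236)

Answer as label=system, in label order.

A = 1554/1035 ≈ 1.501 → 3:2 (1.500)
B = 1988/882 ≈ 2.254 → root-5 (2.236)
C = 1326/941 ≈ 1.409 → root-2 (1.414)
D = 1556/880 ≈ 1.768 → 16:9 (1.778)

A=3:2, B=root-5, C=root-2, D=16:9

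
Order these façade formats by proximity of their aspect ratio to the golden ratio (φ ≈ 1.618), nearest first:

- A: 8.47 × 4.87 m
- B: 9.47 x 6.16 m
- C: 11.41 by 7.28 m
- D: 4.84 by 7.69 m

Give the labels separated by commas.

D, C, B, A

Ratios: A = 8.47 / 4.87 ≈ 1.739; B = 9.47 / 6.16 ≈ 1.537; C = 11.41 / 7.28 ≈ 1.567; D = 7.69 / 4.84 ≈ 1.589.
|Δ from 1.618|: A 0.121; B 0.081; C 0.051; D 0.029.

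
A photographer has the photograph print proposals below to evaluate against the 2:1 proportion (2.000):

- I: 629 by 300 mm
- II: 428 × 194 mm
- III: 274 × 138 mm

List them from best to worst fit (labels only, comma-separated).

III, I, II

I: 629/300 ≈ 2.097 → |2.097 − 2.000| = 0.097
II: 428/194 ≈ 2.206 → |2.206 − 2.000| = 0.206
III: 274/138 ≈ 1.986 → |1.986 − 2.000| = 0.014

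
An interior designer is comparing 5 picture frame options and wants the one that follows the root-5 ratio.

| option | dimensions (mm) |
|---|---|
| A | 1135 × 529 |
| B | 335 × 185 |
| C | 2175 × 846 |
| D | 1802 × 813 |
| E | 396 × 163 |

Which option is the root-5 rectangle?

D

Ratios (long/short): A ≈ 2.146; B ≈ 1.811; C ≈ 2.571; D ≈ 2.216; E ≈ 2.429.
root-5 ≈ 2.236; option D is nearest (Δ 0.020).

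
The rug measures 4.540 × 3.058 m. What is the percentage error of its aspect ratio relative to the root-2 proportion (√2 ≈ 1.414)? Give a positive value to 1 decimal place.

5.0%

Ratio = 4.540 / 3.058 ≈ 1.4846.
Ideal root-2 ≈ 1.4142. |1.4846 − 1.4142| / 1.4142 ≈ 4.98% → 5.0%.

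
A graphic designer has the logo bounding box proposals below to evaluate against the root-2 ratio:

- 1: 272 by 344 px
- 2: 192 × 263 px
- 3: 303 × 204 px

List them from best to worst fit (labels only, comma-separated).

2, 3, 1

1: 344/272 ≈ 1.265 → |1.265 − 1.414| = 0.149
2: 263/192 ≈ 1.370 → |1.370 − 1.414| = 0.044
3: 303/204 ≈ 1.485 → |1.485 − 1.414| = 0.071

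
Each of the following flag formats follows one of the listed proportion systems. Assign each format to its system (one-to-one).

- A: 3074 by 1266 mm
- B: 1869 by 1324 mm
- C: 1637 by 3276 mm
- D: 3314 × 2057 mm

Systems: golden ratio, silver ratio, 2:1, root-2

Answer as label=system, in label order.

A=silver ratio, B=root-2, C=2:1, D=golden ratio

A = 3074/1266 ≈ 2.428 → silver ratio (2.414)
B = 1869/1324 ≈ 1.412 → root-2 (1.414)
C = 3276/1637 ≈ 2.001 → 2:1 (2.000)
D = 3314/2057 ≈ 1.611 → golden ratio (1.618)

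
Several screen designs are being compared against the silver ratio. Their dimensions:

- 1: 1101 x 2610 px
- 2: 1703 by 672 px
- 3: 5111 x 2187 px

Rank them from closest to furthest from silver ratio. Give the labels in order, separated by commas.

1: 2610/1101 ≈ 2.371 → |2.371 − 2.414| = 0.043
2: 1703/672 ≈ 2.534 → |2.534 − 2.414| = 0.120
3: 5111/2187 ≈ 2.337 → |2.337 − 2.414| = 0.077

1, 3, 2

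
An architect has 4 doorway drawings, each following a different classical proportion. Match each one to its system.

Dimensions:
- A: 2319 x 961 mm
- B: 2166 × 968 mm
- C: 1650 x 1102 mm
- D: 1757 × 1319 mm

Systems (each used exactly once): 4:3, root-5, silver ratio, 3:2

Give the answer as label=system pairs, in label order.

A = 2319/961 ≈ 2.413 → silver ratio (2.414)
B = 2166/968 ≈ 2.238 → root-5 (2.236)
C = 1650/1102 ≈ 1.497 → 3:2 (1.500)
D = 1757/1319 ≈ 1.332 → 4:3 (1.333)

A=silver ratio, B=root-5, C=3:2, D=4:3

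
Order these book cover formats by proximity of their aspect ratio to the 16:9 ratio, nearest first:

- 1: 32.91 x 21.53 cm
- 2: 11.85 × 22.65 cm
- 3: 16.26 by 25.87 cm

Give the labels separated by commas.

2, 3, 1

1: 32.91/21.53 ≈ 1.529 → |1.529 − 1.778| = 0.249
2: 22.65/11.85 ≈ 1.911 → |1.911 − 1.778| = 0.133
3: 25.87/16.26 ≈ 1.591 → |1.591 − 1.778| = 0.187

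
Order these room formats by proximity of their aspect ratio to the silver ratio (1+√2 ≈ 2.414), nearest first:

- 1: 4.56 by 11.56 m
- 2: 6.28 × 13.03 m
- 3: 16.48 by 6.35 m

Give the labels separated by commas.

1, 3, 2

Ratios: 1 = 11.56 / 4.56 ≈ 2.535; 2 = 13.03 / 6.28 ≈ 2.075; 3 = 16.48 / 6.35 ≈ 2.595.
|Δ from 2.414|: 1 0.121; 2 0.339; 3 0.181.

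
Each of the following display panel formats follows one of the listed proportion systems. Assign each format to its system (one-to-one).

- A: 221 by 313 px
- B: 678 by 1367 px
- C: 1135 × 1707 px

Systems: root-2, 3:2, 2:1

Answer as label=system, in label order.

A = 313/221 ≈ 1.416 → root-2 (1.414)
B = 1367/678 ≈ 2.016 → 2:1 (2.000)
C = 1707/1135 ≈ 1.504 → 3:2 (1.500)

A=root-2, B=2:1, C=3:2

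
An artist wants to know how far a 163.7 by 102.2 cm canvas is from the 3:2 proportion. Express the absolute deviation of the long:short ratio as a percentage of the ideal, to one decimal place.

6.8%

Ratio = 163.7 / 102.2 ≈ 1.6018.
Ideal 3:2 = 1.5000. |1.6018 − 1.5000| / 1.5000 ≈ 6.79% → 6.8%.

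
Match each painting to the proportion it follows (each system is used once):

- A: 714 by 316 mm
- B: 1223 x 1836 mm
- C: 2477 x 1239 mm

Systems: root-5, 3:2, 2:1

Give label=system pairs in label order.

A=root-5, B=3:2, C=2:1

A = 714/316 ≈ 2.259 → root-5 (2.236)
B = 1836/1223 ≈ 1.501 → 3:2 (1.500)
C = 2477/1239 ≈ 1.999 → 2:1 (2.000)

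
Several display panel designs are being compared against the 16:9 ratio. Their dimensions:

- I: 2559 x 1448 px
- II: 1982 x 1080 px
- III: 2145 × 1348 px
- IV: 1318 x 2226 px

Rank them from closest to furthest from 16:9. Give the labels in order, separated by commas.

I: 2559/1448 ≈ 1.767 → |1.767 − 1.778| = 0.011
II: 1982/1080 ≈ 1.835 → |1.835 − 1.778| = 0.057
III: 2145/1348 ≈ 1.591 → |1.591 − 1.778| = 0.187
IV: 2226/1318 ≈ 1.689 → |1.689 − 1.778| = 0.089

I, II, IV, III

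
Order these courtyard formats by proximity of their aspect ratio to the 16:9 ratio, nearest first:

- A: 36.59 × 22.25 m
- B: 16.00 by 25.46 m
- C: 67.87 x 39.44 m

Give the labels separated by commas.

A: 36.59/22.25 ≈ 1.644 → |1.644 − 1.778| = 0.134
B: 25.46/16.00 ≈ 1.591 → |1.591 − 1.778| = 0.187
C: 67.87/39.44 ≈ 1.721 → |1.721 − 1.778| = 0.057

C, A, B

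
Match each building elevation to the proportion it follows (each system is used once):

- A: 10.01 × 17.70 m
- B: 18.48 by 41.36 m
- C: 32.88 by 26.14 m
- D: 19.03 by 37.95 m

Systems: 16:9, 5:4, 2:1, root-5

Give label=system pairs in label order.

A=16:9, B=root-5, C=5:4, D=2:1

A = 17.70/10.01 ≈ 1.768 → 16:9 (1.778)
B = 41.36/18.48 ≈ 2.238 → root-5 (2.236)
C = 32.88/26.14 ≈ 1.258 → 5:4 (1.250)
D = 37.95/19.03 ≈ 1.994 → 2:1 (2.000)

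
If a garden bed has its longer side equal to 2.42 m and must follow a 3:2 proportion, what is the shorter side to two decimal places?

1.61 m

3:2 = 1.50000.
Shorter side = 2.42 ÷ 1.50000 ≈ 1.6133 → 1.61 m.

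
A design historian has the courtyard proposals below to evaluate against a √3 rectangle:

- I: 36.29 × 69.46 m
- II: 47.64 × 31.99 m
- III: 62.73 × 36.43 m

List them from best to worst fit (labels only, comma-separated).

III, I, II

Ratios: I = 69.46 / 36.29 ≈ 1.914; II = 47.64 / 31.99 ≈ 1.489; III = 62.73 / 36.43 ≈ 1.722.
|Δ from 1.732|: I 0.182; II 0.243; III 0.010.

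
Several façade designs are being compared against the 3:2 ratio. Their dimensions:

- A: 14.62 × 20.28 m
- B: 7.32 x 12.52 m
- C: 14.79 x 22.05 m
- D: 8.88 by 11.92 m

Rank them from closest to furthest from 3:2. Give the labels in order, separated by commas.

C, A, D, B

Ratios: A = 20.28 / 14.62 ≈ 1.387; B = 12.52 / 7.32 ≈ 1.710; C = 22.05 / 14.79 ≈ 1.491; D = 11.92 / 8.88 ≈ 1.342.
|Δ from 1.500|: A 0.113; B 0.210; C 0.009; D 0.158.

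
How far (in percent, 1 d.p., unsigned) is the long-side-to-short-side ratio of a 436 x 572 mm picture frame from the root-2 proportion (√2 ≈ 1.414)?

Ratio = 572 / 436 ≈ 1.3119.
Ideal root-2 ≈ 1.4142. |1.3119 − 1.4142| / 1.4142 ≈ 7.23% → 7.2%.

7.2%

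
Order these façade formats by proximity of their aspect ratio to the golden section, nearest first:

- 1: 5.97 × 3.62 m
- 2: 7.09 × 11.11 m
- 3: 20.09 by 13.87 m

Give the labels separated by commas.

1, 2, 3

1: 5.97/3.62 ≈ 1.649 → |1.649 − 1.618| = 0.031
2: 11.11/7.09 ≈ 1.567 → |1.567 − 1.618| = 0.051
3: 20.09/13.87 ≈ 1.448 → |1.448 − 1.618| = 0.170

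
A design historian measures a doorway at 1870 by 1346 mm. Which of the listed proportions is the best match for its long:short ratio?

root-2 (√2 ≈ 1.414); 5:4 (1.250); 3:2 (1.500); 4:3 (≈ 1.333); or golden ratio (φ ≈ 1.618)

root-2

1870/1346 ≈ 1.389. Nearest candidates are root-2 (1.414, off by 0.025) and 4:3 (1.333, off by 0.056).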